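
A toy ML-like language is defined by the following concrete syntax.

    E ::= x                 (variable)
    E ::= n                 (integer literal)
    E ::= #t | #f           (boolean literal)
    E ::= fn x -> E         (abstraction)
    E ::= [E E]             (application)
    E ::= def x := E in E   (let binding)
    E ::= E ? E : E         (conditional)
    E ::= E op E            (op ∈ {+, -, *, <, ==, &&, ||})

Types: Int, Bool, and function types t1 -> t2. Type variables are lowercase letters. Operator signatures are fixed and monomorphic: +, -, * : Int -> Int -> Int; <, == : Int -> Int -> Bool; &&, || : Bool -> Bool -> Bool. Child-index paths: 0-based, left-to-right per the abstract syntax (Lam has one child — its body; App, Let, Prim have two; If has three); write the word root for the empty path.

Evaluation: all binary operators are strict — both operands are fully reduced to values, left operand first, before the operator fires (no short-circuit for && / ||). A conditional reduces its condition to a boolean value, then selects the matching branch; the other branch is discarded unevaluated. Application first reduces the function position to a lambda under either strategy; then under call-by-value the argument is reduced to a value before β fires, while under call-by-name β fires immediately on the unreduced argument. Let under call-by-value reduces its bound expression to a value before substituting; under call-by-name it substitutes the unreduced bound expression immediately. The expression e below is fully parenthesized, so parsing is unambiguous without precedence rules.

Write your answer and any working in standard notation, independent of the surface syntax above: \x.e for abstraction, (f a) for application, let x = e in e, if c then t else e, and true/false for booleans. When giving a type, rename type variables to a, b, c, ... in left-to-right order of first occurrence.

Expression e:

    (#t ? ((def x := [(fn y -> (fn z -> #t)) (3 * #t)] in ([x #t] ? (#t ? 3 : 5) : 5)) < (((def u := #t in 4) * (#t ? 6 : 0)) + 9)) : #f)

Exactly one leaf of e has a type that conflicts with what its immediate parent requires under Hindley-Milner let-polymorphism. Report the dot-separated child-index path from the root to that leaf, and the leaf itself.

Answer: 1.0.0.1.1 : true

Trace:
  unify Bool ~ Bool
\z._ : b -> Bool
\y._ : a -> b -> Bool
  unify Int ~ Int
  unify Bool ~ Int
  FAIL: mismatch Bool ~ Int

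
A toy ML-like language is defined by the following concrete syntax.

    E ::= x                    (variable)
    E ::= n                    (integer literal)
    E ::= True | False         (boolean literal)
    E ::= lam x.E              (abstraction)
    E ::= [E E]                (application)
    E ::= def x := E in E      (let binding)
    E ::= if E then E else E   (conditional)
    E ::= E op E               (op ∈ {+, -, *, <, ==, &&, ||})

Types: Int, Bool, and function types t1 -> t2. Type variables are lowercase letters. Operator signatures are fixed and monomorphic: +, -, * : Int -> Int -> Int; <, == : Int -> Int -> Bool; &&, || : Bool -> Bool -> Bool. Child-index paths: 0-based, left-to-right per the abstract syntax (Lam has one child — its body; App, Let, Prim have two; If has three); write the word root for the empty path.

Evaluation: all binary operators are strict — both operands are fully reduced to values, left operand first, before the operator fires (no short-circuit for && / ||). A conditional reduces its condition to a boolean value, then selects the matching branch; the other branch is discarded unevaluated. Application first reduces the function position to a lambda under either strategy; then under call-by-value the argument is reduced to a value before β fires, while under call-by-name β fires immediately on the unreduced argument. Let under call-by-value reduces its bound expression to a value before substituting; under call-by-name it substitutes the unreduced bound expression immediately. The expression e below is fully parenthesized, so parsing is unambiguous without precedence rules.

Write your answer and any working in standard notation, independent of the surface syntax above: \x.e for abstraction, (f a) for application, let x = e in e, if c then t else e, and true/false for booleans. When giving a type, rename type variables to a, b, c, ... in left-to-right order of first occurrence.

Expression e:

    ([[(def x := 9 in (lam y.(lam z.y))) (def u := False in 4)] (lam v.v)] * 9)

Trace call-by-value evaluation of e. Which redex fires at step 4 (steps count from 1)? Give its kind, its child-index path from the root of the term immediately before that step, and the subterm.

Working:
step 0: ((((let x = 9 in (\y.(\z.y))) (let u = false in 4)) (\v.v)) * 9)
step 1: [let@0.0.0] ((((\y.(\z.y)) (let u = false in 4)) (\v.v)) * 9)
step 2: [let@0.0.1] ((((\y.(\z.y)) 4) (\v.v)) * 9)
step 3: [beta@0.0] (((\z.4) (\v.v)) * 9)
step 4: [beta@0] (4 * 9)

Answer: beta at 0 : ((\z.4) (\v.v))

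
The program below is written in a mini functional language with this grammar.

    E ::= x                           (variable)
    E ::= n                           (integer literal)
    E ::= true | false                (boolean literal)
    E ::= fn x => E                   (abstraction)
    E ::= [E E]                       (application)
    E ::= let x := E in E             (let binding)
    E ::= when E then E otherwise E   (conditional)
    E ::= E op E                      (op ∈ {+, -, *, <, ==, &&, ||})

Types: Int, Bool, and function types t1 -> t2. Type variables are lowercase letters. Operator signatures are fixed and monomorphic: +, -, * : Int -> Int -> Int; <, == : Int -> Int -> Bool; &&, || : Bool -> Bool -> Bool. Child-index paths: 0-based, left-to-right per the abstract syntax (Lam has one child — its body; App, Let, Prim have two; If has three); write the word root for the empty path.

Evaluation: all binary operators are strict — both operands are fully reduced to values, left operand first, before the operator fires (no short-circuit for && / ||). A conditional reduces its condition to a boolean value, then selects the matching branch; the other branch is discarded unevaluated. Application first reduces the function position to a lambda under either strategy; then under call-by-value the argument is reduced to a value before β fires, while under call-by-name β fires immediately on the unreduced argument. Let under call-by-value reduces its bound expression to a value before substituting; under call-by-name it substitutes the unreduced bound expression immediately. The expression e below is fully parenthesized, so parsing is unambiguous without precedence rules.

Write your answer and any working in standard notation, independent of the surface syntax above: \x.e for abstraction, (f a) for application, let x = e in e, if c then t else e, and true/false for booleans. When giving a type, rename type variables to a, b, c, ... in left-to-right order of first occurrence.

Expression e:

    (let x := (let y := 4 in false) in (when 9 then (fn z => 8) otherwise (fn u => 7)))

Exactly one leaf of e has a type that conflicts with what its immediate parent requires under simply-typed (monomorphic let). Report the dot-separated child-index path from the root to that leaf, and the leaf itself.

Working:
let y : Int
let x : Bool
  unify Int ~ Bool
  FAIL: mismatch Int ~ Bool

Answer: 1.0 : 9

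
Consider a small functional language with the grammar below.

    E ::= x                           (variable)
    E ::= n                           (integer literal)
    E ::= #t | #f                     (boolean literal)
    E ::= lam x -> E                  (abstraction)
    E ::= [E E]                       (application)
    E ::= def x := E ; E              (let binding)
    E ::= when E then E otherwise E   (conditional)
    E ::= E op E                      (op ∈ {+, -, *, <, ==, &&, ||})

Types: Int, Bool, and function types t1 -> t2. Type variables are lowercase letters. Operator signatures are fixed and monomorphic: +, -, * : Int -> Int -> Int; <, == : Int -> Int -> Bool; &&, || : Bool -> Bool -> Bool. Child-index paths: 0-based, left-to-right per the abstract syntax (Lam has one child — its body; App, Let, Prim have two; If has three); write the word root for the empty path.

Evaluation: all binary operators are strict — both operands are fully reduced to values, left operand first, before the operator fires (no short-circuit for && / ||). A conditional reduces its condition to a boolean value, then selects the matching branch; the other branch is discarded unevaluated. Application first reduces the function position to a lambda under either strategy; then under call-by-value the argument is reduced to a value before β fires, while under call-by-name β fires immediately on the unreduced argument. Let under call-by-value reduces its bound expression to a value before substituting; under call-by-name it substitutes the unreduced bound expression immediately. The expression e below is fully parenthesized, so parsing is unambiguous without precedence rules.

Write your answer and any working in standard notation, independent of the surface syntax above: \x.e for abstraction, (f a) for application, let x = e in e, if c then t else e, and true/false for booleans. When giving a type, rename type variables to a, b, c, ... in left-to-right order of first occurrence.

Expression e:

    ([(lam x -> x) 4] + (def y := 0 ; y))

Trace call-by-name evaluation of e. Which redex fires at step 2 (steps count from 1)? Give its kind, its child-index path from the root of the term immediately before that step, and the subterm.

Working:
step 0: (((\x.x) 4) + (let y = 0 in y))
step 1: [beta@0] (4 + (let y = 0 in y))
step 2: [let@1] (4 + 0)

Answer: let at 1 : (let y = 0 in y)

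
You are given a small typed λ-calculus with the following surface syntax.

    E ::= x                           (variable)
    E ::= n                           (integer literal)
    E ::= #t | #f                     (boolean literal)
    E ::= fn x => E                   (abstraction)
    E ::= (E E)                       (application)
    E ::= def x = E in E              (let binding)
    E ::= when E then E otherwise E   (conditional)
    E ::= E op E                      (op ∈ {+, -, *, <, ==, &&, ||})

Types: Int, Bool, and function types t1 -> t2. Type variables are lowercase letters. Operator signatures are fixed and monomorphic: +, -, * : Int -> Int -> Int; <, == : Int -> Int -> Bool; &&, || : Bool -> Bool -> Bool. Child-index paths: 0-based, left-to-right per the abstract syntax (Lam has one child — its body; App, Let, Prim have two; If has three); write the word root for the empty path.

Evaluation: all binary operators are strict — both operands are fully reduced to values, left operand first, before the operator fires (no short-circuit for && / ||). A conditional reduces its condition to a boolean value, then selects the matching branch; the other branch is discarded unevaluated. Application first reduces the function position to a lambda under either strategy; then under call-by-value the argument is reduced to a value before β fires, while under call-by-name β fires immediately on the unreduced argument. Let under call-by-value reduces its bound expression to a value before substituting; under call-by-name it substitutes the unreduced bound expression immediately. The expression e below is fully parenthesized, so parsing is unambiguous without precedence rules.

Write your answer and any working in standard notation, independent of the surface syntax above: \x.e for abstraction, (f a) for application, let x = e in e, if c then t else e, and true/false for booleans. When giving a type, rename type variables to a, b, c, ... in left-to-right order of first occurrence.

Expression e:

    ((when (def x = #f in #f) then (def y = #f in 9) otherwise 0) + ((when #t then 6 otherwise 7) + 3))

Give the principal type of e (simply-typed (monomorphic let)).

Answer: Int

Derivation:
let x : Bool
  unify Bool ~ Bool
let y : Bool
  unify Int ~ Int
  unify Int ~ Int
  unify Bool ~ Bool
  unify Int ~ Int
  unify Int ~ Int
  unify Int ~ Int
  unify Int ~ Int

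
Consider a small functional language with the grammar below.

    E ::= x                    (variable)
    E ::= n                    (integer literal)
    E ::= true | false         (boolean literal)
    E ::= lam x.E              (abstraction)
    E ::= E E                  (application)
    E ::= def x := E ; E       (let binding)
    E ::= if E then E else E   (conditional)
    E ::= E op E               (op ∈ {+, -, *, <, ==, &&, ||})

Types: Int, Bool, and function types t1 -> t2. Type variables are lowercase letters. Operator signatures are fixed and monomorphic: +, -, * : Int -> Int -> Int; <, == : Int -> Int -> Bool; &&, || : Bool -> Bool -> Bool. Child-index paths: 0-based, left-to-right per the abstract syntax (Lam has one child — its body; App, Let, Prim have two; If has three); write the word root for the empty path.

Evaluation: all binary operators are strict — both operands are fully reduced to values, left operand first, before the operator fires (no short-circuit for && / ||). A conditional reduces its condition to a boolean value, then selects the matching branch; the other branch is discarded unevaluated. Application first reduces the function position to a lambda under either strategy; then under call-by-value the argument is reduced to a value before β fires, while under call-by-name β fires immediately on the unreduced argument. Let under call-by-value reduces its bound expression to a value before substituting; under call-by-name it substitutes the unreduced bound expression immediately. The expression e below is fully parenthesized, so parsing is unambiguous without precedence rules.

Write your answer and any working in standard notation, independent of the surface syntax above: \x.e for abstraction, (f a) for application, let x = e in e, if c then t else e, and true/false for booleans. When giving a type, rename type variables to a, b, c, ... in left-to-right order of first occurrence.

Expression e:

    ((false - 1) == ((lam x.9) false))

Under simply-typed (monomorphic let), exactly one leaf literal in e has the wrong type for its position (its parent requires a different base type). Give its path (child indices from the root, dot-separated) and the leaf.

Trace:
  unify Bool ~ Int
  FAIL: mismatch Bool ~ Int

Answer: 0.0 : false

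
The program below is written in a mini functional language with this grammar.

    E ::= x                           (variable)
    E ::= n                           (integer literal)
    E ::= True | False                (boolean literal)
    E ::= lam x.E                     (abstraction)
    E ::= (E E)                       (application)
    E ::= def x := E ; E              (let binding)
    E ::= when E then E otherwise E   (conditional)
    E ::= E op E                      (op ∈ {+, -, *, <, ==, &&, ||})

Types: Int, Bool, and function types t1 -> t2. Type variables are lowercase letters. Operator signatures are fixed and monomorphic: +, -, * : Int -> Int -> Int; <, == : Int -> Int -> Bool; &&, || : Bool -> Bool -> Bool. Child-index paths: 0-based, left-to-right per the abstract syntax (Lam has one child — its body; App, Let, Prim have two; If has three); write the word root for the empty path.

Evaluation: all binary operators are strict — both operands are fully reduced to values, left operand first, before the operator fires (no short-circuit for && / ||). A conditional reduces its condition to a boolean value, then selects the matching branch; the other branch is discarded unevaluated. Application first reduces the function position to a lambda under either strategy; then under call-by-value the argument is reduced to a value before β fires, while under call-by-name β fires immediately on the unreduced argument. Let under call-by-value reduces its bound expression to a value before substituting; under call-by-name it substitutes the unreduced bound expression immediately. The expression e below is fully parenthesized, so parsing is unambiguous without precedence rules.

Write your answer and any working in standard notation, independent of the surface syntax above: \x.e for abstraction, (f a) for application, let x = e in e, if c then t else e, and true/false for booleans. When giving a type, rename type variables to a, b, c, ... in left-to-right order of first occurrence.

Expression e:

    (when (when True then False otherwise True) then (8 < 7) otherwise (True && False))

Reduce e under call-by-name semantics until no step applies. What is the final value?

Answer: false

Working:
step 0: (if (if true then false else true) then (8 < 7) else (true && false))
step 1: [if@0] (if false then (8 < 7) else (true && false))
step 2: [if@root] (true && false)
step 3: [delta@root] false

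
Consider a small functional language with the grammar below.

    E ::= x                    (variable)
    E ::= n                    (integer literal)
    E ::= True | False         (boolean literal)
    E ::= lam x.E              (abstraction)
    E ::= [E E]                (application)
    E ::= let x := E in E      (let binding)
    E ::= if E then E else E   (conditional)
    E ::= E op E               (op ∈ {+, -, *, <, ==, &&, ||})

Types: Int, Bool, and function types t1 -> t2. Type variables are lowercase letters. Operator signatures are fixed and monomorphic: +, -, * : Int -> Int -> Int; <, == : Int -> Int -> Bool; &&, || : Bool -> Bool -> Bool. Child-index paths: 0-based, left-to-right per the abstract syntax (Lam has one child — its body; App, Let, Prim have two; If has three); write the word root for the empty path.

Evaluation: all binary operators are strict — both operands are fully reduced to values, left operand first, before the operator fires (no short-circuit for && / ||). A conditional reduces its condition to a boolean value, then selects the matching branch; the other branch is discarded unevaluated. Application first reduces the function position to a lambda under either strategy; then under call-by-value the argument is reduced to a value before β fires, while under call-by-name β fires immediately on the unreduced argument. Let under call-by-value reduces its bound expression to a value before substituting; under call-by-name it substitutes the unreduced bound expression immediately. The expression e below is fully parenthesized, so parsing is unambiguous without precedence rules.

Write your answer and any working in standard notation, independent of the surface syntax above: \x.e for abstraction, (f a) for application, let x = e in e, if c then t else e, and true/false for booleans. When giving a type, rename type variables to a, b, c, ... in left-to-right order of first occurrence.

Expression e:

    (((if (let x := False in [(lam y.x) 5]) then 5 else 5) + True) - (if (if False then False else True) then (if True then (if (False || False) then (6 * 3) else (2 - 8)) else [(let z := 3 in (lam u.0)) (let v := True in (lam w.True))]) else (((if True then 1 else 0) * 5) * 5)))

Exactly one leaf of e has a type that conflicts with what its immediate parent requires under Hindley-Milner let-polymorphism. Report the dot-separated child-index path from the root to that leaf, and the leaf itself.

Answer: 0.1 : true

Working:
let x : Bool
x : Bool
\y._ : a -> Bool
  unify a -> Bool ~ Int -> b
  unify a ~ Int
  unify Bool ~ b
_ _ : Bool
  unify Bool ~ Bool
  unify Int ~ Int
  unify Int ~ Int
  unify Bool ~ Int
  FAIL: mismatch Bool ~ Int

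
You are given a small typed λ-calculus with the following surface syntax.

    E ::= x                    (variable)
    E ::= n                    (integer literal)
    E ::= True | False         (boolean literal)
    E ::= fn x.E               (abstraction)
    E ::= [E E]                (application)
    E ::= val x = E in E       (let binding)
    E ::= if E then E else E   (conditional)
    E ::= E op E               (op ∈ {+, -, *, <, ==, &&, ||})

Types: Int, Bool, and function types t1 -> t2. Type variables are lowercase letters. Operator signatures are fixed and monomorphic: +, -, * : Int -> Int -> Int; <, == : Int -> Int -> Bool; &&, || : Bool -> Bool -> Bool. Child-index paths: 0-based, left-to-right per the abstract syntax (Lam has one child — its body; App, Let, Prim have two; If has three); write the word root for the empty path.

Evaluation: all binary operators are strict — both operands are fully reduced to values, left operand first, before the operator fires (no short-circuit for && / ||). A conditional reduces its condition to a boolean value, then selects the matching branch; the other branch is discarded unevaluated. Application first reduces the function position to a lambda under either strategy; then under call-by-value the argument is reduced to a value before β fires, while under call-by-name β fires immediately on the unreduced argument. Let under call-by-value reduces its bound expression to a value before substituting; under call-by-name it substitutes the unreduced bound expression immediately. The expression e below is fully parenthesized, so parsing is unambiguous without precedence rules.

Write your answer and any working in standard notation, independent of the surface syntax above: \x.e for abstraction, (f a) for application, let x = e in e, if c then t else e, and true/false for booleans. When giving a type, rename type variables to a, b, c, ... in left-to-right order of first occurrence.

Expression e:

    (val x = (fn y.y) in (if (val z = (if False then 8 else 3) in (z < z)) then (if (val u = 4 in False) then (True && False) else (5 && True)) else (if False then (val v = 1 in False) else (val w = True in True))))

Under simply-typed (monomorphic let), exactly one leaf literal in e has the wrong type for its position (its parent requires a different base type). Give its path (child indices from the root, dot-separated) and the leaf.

Answer: 1.1.2.0 : 5

Trace:
y : a
\y._ : a -> a
let x : a -> a
  unify Bool ~ Bool
  unify Int ~ Int
let z : Int
z : Int
  unify Int ~ Int
z : Int
  unify Int ~ Int
  unify Bool ~ Bool
let u : Int
  unify Bool ~ Bool
  unify Bool ~ Bool
  unify Bool ~ Bool
  unify Int ~ Bool
  FAIL: mismatch Int ~ Bool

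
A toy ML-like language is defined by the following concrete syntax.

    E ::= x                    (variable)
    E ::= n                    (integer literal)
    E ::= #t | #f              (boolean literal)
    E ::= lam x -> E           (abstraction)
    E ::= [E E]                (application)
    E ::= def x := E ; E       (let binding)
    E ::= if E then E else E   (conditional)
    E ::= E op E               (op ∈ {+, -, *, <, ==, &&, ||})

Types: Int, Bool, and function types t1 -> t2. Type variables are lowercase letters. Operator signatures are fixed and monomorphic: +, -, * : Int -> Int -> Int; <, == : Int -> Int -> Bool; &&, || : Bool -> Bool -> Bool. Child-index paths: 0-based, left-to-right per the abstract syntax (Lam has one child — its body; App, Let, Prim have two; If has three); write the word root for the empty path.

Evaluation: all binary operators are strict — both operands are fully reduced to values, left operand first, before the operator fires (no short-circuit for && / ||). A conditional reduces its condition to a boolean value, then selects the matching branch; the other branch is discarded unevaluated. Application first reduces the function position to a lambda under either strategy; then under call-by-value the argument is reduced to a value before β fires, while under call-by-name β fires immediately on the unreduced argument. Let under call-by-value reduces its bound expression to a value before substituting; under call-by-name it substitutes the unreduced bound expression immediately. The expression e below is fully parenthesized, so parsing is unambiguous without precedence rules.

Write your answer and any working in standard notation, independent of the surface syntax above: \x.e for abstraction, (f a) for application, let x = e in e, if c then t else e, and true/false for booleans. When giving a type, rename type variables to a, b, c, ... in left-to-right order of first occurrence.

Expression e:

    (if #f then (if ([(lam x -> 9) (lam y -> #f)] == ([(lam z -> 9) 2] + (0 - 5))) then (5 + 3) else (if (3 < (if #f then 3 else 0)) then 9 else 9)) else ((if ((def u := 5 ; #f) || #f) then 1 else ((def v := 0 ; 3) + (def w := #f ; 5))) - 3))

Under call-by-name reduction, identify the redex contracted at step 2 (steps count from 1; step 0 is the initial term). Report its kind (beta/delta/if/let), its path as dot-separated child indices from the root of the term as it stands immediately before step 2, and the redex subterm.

Derivation:
step 0: (if false then (if (((\x.9) (\y.false)) == (((\z.9) 2) + (0 - 5))) then (5 + 3) else (if (3 < (if false then 3 else 0)) then 9 else 9)) else ((if ((let u = 5 in false) || false) then 1 else ((let v = 0 in 3) + (let w = false in 5))) - 3))
step 1: [if@root] ((if ((let u = 5 in false) || false) then 1 else ((let v = 0 in 3) + (let w = false in 5))) - 3)
step 2: [let@0.0.0] ((if (false || false) then 1 else ((let v = 0 in 3) + (let w = false in 5))) - 3)

Answer: let at 0.0.0 : (let u = 5 in false)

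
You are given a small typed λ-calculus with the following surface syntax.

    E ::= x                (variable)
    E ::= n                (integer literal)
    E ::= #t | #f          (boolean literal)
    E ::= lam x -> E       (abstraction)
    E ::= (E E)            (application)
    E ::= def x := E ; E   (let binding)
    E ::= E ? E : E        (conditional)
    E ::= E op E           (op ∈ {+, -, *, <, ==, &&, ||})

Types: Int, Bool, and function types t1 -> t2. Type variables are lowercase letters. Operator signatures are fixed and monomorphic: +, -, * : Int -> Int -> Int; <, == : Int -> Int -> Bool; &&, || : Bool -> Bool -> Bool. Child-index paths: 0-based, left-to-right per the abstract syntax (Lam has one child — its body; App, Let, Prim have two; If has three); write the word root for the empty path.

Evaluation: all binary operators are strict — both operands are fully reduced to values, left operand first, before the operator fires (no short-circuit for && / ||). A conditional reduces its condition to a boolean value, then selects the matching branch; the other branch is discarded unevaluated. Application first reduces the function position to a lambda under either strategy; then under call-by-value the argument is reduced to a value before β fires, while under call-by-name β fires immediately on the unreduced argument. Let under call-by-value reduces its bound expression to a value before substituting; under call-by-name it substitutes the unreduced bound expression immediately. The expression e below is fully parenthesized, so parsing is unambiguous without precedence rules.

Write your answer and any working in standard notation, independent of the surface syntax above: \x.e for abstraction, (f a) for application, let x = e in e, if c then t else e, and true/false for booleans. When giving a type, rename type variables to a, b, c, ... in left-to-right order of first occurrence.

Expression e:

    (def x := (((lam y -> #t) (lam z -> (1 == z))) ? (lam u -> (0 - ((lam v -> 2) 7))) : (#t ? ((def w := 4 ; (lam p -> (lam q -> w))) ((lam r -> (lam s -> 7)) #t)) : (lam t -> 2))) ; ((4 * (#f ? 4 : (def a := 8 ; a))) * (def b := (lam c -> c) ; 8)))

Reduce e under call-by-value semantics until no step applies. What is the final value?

Answer: 256

Working:
step 0: (let x = (if ((\y.true) (\z.(1 == z))) then (\u.(0 - ((\v.2) 7))) else (if true then ((let w = 4 in (\p.(\q.w))) ((\r.(\s.7)) true)) else (\t.2))) in ((4 * (if false then 4 else (let a = 8 in a))) * (let b = (\c.c) in 8)))
step 1: [beta@0.0] (let x = (if true then (\u.(0 - ((\v.2) 7))) else (if true then ((let w = 4 in (\p.(\q.w))) ((\r.(\s.7)) true)) else (\t.2))) in ((4 * (if false then 4 else (let a = 8 in a))) * (let b = (\c.c) in 8)))
step 2: [if@0] (let x = (\u.(0 - ((\v.2) 7))) in ((4 * (if false then 4 else (let a = 8 in a))) * (let b = (\c.c) in 8)))
step 3: [let@root] ((4 * (if false then 4 else (let a = 8 in a))) * (let b = (\c.c) in 8))
step 4: [if@0.1] ((4 * (let a = 8 in a)) * (let b = (\c.c) in 8))
step 5: [let@0.1] ((4 * 8) * (let b = (\c.c) in 8))
step 6: [delta@0] (32 * (let b = (\c.c) in 8))
step 7: [let@1] (32 * 8)
step 8: [delta@root] 256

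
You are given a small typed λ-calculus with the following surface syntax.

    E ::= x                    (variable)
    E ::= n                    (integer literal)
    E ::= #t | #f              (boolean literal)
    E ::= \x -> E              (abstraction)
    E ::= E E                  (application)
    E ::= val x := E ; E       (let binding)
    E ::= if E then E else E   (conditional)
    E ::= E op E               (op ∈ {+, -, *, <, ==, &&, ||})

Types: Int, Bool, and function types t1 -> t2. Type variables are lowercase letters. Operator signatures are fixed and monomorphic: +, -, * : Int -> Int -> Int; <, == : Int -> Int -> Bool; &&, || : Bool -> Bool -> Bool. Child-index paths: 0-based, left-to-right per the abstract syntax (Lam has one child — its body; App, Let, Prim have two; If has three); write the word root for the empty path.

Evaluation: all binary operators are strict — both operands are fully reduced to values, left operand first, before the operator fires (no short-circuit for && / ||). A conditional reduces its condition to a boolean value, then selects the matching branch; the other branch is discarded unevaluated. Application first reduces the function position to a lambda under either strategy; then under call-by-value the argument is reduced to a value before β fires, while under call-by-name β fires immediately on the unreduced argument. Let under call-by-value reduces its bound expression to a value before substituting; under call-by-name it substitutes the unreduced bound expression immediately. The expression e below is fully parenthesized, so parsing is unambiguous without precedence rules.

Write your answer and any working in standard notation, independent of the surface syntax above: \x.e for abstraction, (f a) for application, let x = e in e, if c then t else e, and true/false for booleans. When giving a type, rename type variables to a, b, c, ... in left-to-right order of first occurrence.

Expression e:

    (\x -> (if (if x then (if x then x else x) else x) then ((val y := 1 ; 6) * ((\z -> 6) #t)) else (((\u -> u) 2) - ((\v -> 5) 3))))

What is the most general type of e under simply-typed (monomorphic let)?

Answer: Bool -> Int

Derivation:
x : a
  unify a ~ Bool
x : Bool
  unify Bool ~ Bool
x : Bool
x : Bool
  unify Bool ~ Bool
x : Bool
  unify Bool ~ Bool
  unify Bool ~ Bool
let y : Int
  unify Int ~ Int
\z._ : b -> Int
  unify b -> Int ~ Bool -> c
  unify b ~ Bool
  unify Int ~ c
_ _ : Int
  unify Int ~ Int
u : d
\u._ : d -> d
  unify d -> d ~ Int -> e
  unify d ~ Int
  unify Int ~ e
_ _ : Int
  unify Int ~ Int
\v._ : f -> Int
  unify f -> Int ~ Int -> g
  unify f ~ Int
  unify Int ~ g
_ _ : Int
  unify Int ~ Int
  unify Int ~ Int
\x._ : Bool -> Int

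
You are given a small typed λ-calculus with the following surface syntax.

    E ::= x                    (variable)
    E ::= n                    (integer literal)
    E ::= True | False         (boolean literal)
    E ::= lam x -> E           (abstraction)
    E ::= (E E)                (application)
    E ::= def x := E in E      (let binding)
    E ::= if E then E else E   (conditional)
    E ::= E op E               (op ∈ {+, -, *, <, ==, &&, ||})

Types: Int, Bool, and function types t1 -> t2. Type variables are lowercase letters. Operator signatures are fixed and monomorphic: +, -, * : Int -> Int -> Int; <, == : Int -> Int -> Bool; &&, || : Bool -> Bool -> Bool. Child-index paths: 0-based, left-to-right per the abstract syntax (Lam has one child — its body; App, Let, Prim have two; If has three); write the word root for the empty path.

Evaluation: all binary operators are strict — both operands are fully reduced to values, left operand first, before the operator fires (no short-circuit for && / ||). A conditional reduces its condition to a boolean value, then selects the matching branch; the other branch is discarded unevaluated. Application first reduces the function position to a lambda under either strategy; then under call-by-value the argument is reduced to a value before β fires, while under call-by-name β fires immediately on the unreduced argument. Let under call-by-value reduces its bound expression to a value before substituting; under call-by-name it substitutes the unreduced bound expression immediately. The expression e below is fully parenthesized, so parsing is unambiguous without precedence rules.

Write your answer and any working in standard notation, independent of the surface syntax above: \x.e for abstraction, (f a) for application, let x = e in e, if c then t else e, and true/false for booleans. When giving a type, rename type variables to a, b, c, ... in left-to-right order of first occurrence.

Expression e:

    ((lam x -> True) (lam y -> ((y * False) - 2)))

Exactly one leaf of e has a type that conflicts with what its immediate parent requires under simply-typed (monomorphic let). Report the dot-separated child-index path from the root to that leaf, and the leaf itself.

Derivation:
\x._ : a -> Bool
y : b
  unify b ~ Int
  unify Bool ~ Int
  FAIL: mismatch Bool ~ Int

Answer: 1.0.0.1 : false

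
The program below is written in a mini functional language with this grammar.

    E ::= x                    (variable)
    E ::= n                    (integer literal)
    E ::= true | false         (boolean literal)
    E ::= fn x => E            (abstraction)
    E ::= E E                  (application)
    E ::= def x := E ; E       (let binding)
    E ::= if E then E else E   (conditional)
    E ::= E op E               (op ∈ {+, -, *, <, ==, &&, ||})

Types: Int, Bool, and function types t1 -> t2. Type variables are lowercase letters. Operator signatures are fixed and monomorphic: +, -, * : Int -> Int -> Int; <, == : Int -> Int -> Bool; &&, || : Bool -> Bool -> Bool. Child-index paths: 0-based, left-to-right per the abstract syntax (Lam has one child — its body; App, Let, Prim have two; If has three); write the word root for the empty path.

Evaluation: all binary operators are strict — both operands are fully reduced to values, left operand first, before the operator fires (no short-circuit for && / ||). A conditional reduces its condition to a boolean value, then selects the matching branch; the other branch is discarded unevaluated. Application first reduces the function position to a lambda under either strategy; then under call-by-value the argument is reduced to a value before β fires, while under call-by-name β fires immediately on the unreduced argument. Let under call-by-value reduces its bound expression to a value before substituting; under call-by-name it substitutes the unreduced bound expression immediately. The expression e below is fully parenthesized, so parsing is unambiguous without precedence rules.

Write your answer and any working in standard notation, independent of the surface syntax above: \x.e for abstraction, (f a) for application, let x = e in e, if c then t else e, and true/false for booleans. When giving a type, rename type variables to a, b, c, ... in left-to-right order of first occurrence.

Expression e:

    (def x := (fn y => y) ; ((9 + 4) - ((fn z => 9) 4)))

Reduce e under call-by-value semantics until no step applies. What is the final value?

Working:
step 0: (let x = (\y.y) in ((9 + 4) - ((\z.9) 4)))
step 1: [let@root] ((9 + 4) - ((\z.9) 4))
step 2: [delta@0] (13 - ((\z.9) 4))
step 3: [beta@1] (13 - 9)
step 4: [delta@root] 4

Answer: 4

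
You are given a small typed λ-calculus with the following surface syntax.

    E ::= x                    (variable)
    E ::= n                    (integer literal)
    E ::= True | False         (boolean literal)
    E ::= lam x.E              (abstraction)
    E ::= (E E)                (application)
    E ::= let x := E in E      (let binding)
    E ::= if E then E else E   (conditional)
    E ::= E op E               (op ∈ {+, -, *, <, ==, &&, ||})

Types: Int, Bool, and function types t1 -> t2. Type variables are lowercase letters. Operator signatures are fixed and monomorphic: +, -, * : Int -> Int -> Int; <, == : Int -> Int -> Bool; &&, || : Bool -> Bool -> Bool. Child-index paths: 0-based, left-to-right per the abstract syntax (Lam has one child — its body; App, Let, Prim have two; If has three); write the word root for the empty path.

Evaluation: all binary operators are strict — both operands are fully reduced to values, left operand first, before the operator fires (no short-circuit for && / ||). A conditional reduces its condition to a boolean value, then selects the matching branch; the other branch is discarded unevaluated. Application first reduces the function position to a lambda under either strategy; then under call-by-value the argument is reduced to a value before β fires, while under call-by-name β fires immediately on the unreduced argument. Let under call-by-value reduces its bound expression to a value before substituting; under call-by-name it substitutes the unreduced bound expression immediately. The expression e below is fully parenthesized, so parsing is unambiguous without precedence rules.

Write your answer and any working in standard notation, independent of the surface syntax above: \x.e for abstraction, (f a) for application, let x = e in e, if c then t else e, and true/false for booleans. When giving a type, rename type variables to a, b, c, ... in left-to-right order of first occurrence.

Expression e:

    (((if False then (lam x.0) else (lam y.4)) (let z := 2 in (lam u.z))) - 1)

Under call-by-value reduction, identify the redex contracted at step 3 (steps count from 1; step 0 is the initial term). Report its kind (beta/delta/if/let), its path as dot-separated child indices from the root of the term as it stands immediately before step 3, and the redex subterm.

Answer: beta at 0 : ((\y.4) (\u.2))

Trace:
step 0: (((if false then (\x.0) else (\y.4)) (let z = 2 in (\u.z))) - 1)
step 1: [if@0.0] (((\y.4) (let z = 2 in (\u.z))) - 1)
step 2: [let@0.1] (((\y.4) (\u.2)) - 1)
step 3: [beta@0] (4 - 1)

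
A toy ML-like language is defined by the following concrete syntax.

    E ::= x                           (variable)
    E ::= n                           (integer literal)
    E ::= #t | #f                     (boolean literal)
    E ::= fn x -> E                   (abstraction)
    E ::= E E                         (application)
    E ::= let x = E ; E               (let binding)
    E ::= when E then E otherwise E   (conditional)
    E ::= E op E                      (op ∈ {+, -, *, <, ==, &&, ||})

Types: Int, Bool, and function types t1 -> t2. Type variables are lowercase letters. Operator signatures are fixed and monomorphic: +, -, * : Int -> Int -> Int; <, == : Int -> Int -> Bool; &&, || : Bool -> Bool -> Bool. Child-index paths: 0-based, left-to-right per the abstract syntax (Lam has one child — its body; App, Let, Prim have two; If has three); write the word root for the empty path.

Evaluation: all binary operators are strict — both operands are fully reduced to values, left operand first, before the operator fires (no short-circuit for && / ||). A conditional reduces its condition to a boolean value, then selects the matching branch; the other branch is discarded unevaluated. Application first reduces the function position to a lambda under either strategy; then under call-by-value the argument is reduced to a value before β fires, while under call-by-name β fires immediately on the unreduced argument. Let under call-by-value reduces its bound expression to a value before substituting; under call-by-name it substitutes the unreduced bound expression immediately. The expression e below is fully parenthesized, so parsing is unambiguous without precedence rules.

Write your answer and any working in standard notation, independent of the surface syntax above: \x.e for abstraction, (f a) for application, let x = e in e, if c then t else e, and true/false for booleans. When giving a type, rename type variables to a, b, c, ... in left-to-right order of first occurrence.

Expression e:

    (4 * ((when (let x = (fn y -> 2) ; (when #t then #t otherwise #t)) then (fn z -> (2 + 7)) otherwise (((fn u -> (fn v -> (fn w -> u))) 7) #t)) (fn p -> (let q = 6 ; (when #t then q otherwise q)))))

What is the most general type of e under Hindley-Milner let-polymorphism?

Trace:
  unify Int ~ Int
\y._ : a -> Int
let x : forall. a -> Int
  unify Bool ~ Bool
  unify Bool ~ Bool
  unify Bool ~ Bool
  unify Int ~ Int
  unify Int ~ Int
\z._ : b -> Int
u : c
\w._ : e -> c
\v._ : d -> e -> c
\u._ : c -> d -> e -> c
  unify c -> d -> e -> c ~ Int -> f
  unify c ~ Int
  unify d -> e -> Int ~ f
_ _ : d -> e -> Int
  unify d -> e -> Int ~ Bool -> g
  unify d ~ Bool
  unify e -> Int ~ g
_ _ : e -> Int
  unify b -> Int ~ e -> Int
  unify b ~ e
  unify Int ~ Int
let q : Int
  unify Bool ~ Bool
q : Int
q : Int
  unify Int ~ Int
\p._ : h -> Int
  unify e -> Int ~ (h -> Int) -> i
  unify e ~ h -> Int
  unify Int ~ i
_ _ : Int
  unify Int ~ Int

Answer: Int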